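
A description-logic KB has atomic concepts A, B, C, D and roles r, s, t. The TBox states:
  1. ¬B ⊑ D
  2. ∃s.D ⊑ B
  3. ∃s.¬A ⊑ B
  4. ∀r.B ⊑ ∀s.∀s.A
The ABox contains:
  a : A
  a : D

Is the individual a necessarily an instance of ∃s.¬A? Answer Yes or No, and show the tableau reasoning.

No

1. a : ∃s.¬A?  L(a) = {A, D} ∪ {∀s.A}
   open: L(a) ⊇ {A, D, ∀s.A, ∀s.¬D, ∃r.¬B} (+ ∃-successors) — a ∉ ∃s.¬A possible
2. Hence a : ∃s.¬A: not entailed.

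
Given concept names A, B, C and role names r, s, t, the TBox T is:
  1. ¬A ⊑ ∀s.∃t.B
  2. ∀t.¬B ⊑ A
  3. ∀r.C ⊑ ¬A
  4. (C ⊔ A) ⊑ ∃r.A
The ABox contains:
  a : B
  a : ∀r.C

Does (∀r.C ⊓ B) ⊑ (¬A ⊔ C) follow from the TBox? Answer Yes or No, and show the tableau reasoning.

1. (∀r.C ⊓ B) ⊑ (¬A ⊔ C)  ⇔  ((∀r.C ⊓ B) ⊓ (A ⊓ ¬C)) unsat w.r.t. T
   all branches close; clash {A, ¬A} at x₀
2. Hence (∀r.C ⊓ B) ⊑ (¬A ⊔ C): entailed.

Yes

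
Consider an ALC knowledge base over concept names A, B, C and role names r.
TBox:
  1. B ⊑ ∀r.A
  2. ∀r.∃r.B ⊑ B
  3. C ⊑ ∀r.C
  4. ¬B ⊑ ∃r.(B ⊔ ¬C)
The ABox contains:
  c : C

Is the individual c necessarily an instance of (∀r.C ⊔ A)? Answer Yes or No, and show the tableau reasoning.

Yes

1. c : (∀r.C ⊔ A)?  L(c) = {C} ∪ {(∃r.¬C ⊓ ¬A)}
   clash {C, ¬C} at an ∃-successor — c ∈ (∀r.C ⊔ A)
2. Hence c : (∀r.C ⊔ A): entailed.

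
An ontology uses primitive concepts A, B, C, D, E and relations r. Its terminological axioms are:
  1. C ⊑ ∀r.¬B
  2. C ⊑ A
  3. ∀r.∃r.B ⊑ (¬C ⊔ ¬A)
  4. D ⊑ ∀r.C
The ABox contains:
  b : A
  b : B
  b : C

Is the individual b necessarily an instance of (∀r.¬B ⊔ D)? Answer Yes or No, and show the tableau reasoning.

1. b : (∀r.¬B ⊔ D)?  L(b) = {A, B, C} ∪ {(∃r.B ⊓ ¬D)}
   clash {A, ¬A} at b — b ∈ (∀r.¬B ⊔ D)
2. Hence b : (∀r.¬B ⊔ D): entailed.

Yes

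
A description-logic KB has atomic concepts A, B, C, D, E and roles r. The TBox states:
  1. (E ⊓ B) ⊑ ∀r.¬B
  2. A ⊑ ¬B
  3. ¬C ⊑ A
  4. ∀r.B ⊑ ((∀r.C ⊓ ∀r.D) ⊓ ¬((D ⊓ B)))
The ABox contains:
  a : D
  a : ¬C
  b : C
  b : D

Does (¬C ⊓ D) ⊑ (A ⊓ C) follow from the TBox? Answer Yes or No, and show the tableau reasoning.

1. (¬C ⊓ D) ⊑ (A ⊓ C)  ⇔  ((¬C ⊓ D) ⊓ (¬A ⊔ ¬C)) unsat w.r.t. T
   apply at x₀: ¬C⊑A
   open: L(x₀) ⊇ {A, D, ¬B, ¬C, ∃r.¬B} (+ ∃-successors)
2. Hence (¬C ⊓ D) ⊑ (A ⊓ C): not entailed.

No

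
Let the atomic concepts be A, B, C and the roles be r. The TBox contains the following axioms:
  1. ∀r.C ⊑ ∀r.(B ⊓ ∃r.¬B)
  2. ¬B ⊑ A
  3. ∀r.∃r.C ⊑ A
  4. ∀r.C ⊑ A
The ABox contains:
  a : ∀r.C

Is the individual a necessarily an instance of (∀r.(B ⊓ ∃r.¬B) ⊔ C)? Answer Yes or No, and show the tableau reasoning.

1. a : (∀r.(B ⊓ ∃r.¬B) ⊔ C)?  L(a) = {∀r.C} ∪ {(∃r.(¬B ⊔ ∀r.B) ⊓ ¬C)}
   clash {B, ¬B} at an ∃-successor — a ∈ (∀r.(B ⊓ ∃r.¬B) ⊔ C)
2. Hence a : (∀r.(B ⊓ ∃r.¬B) ⊔ C): entailed.

Yes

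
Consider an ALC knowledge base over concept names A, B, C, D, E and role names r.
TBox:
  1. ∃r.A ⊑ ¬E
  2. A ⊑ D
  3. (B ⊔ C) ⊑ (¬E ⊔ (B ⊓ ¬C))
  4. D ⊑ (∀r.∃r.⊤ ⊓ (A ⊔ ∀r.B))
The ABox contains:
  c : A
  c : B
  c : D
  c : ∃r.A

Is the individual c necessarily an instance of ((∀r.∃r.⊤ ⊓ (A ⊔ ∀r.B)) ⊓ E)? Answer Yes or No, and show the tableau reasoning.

No

1. c : ((∀r.∃r.⊤ ⊓ (A ⊔ ∀r.B)) ⊓ E)?  L(c) = {A, B, D, ∃r.A} ∪ {((∃r.∀r.⊥ ⊔ (¬A ⊓ ∃r.¬B)) ⊔ ¬E)}
   apply at c: ∃r.A⊑¬E; D⊑(∀r.∃r.⊤ ⊓ (A ⊔ ∀r.B))
   open: L(c) ⊇ {A, B, D, ¬E, ∀r.∃r.⊤, …} (+ ∃-successors) — c ∉ ((∀r.∃r.⊤ ⊓ (A ⊔ ∀r.B)) ⊓ E) possible
2. Hence c : ((∀r.∃r.⊤ ⊓ (A ⊔ ∀r.B)) ⊓ E): not entailed.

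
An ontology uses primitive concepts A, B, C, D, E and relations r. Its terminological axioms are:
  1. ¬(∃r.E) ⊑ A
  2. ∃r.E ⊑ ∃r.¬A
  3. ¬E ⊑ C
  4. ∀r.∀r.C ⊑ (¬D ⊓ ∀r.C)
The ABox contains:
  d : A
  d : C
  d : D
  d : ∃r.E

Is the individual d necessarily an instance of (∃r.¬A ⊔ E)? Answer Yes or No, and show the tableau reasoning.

1. d : (∃r.¬A ⊔ E)?  L(d) = {A, C, D, ∃r.E} ∪ {(∀r.A ⊓ ¬E)}
   clash {D, ¬D} at d — d ∈ (∃r.¬A ⊔ E)
2. Hence d : (∃r.¬A ⊔ E): entailed.

Yes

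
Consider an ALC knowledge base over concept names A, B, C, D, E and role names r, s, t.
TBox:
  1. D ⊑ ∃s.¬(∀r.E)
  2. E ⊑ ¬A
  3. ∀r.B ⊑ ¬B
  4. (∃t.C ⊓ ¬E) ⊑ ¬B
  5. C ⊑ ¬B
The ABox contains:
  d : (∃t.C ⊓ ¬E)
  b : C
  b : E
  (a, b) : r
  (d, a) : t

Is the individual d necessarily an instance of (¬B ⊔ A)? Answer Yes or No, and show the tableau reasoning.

1. d : (¬B ⊔ A)?  L(d) = {(∃t.C ⊓ ¬E)} ∪ {(B ⊓ ¬A)}
   clash {B, ¬B} at d — d ∈ (¬B ⊔ A)
2. Hence d : (¬B ⊔ A): entailed.

Yes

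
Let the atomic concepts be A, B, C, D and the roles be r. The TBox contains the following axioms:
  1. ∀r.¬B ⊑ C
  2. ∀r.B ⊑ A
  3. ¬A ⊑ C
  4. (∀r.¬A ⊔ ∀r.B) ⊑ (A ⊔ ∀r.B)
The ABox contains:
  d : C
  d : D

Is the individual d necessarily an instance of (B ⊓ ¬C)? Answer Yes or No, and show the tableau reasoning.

No

1. d : (B ⊓ ¬C)?  L(d) = {C, D} ∪ {(¬B ⊔ C)}
   open: L(d) ⊇ {C, D, ∃r.A, ∃r.¬B} (+ ∃-successors) — d ∉ (B ⊓ ¬C) possible
2. Hence d : (B ⊓ ¬C): not entailed.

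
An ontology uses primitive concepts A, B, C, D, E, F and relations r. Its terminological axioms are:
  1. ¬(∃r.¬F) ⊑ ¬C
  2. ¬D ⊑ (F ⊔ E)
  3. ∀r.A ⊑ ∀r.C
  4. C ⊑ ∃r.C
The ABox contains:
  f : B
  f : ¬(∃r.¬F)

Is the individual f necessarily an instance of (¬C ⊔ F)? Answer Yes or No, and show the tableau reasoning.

1. f : (¬C ⊔ F)?  L(f) = {B, ¬(∃r.¬F)} ∪ {(C ⊓ ¬F)}
   clash {C, ¬C} at f — f ∈ (¬C ⊔ F)
2. Hence f : (¬C ⊔ F): entailed.

Yes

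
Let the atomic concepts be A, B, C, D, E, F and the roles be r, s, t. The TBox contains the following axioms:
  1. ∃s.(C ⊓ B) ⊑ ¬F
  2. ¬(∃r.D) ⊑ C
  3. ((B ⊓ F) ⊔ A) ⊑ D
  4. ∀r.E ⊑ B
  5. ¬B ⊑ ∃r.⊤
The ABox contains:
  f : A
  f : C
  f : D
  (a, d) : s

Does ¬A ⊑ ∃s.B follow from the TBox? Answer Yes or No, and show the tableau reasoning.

No

1. ¬A ⊑ ∃s.B  ⇔  (¬A ⊓ ∀s.¬B) unsat w.r.t. T
   open: L(x₀) ⊇ {B, ¬A, ¬F, ∀s.¬B, ∃r.D} (+ ∃-successors)
2. Hence ¬A ⊑ ∃s.B: not entailed.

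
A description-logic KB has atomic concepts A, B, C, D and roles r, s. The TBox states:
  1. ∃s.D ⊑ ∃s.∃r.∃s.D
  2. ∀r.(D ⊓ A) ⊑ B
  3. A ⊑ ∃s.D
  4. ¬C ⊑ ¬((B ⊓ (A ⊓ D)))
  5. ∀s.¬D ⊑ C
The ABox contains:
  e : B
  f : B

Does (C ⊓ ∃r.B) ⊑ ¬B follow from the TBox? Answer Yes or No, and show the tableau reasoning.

No

1. (C ⊓ ∃r.B) ⊑ ¬B  ⇔  ((C ⊓ ∃r.B) ⊓ B) unsat w.r.t. T
   open: L(x₀) ⊇ {B, C, ¬A, ∀s.¬D, ∃r.B} (+ ∃-successors)
2. Hence (C ⊓ ∃r.B) ⊑ ¬B: not entailed.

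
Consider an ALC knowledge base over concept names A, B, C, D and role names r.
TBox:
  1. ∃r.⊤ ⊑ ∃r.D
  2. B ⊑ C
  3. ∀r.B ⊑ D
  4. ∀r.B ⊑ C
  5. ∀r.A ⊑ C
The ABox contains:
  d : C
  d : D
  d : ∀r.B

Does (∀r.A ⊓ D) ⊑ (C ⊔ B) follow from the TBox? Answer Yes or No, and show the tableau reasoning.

Yes

1. (∀r.A ⊓ D) ⊑ (C ⊔ B)  ⇔  ((∀r.A ⊓ D) ⊓ (¬C ⊓ ¬B)) unsat w.r.t. T
   all branches close; clash {C, ¬C} at x₀
2. Hence (∀r.A ⊓ D) ⊑ (C ⊔ B): entailed.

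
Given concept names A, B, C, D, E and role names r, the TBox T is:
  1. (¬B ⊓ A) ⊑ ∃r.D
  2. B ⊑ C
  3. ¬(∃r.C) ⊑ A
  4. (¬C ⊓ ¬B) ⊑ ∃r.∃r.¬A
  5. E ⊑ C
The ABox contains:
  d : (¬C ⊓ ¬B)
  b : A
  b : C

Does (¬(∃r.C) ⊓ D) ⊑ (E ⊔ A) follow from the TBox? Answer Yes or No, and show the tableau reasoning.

1. (¬(∃r.C) ⊓ D) ⊑ (E ⊔ A)  ⇔  ((∀r.¬C ⊓ D) ⊓ (¬E ⊓ ¬A)) unsat w.r.t. T
   all branches close; clash {A, ¬A} at x₀
2. Hence (¬(∃r.C) ⊓ D) ⊑ (E ⊔ A): entailed.

Yes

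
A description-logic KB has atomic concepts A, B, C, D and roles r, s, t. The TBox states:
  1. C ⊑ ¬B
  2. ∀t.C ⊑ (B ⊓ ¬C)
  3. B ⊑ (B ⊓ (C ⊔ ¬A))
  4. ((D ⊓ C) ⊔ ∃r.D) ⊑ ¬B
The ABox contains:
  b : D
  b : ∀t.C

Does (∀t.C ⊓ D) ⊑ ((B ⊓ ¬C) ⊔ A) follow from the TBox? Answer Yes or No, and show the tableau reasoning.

1. (∀t.C ⊓ D) ⊑ ((B ⊓ ¬C) ⊔ A)  ⇔  ((∀t.C ⊓ D) ⊓ ((¬B ⊔ C) ⊓ ¬A)) unsat w.r.t. T
   all branches close; clash {B, ¬B} at x₀
2. Hence (∀t.C ⊓ D) ⊑ ((B ⊓ ¬C) ⊔ A): entailed.

Yes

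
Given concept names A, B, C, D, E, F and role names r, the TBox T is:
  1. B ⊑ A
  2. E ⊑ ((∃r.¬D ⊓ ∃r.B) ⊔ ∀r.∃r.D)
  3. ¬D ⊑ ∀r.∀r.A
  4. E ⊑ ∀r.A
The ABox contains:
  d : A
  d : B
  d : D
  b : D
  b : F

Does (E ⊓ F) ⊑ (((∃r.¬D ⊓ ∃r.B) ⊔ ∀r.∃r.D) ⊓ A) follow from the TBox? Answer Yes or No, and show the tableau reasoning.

No

1. (E ⊓ F) ⊑ (((∃r.¬D ⊓ ∃r.B) ⊔ ∀r.∃r.D) ⊓ A)  ⇔  ((E ⊓ F) ⊓ (((∀r.D ⊔ ∀r.¬B) ⊓ ∃r.∀r.¬D) ⊔ ¬A)) unsat w.r.t. T
   apply at x₀: E⊑((∃r.¬D ⊓ ∃r.B) ⊔ ∀r.∃r.D); E⊑∀r.A
   open: L(x₀) ⊇ {D, E, F, ¬A, ¬B, …} (+ ∃-successors)
2. Hence (E ⊓ F) ⊑ (((∃r.¬D ⊓ ∃r.B) ⊔ ∀r.∃r.D) ⊓ A): not entailed.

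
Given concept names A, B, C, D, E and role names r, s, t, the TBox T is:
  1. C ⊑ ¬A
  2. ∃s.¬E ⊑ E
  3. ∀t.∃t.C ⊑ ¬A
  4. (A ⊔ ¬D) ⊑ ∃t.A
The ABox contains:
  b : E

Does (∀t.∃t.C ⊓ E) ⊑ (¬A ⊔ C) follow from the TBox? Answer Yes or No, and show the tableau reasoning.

1. (∀t.∃t.C ⊓ E) ⊑ (¬A ⊔ C)  ⇔  ((∀t.∃t.C ⊓ E) ⊓ (A ⊓ ¬C)) unsat w.r.t. T
   all branches close; clash {A, ¬A} at x₀
2. Hence (∀t.∃t.C ⊓ E) ⊑ (¬A ⊔ C): entailed.

Yes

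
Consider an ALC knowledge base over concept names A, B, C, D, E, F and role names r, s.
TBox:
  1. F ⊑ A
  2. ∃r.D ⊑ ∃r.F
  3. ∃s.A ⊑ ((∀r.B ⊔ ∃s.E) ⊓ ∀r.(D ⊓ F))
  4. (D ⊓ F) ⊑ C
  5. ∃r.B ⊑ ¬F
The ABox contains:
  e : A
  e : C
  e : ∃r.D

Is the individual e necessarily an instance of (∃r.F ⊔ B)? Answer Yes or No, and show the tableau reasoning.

1. e : (∃r.F ⊔ B)?  L(e) = {A, C, ∃r.D} ∪ {(∀r.¬F ⊓ ¬B)}
   clash {F, ¬F} at an ∃-successor — e ∈ (∃r.F ⊔ B)
2. Hence e : (∃r.F ⊔ B): entailed.

Yes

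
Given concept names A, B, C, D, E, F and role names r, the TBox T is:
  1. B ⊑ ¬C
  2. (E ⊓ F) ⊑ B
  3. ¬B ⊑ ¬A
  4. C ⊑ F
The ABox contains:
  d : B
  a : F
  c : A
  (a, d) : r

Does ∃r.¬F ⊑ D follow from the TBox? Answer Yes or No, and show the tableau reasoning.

No

1. ∃r.¬F ⊑ D  ⇔  (∃r.¬F ⊓ ¬D) unsat w.r.t. T
   open: L(x₀) ⊇ {B, ¬C, ¬D, ∃r.¬F} (+ ∃-successors)
2. Hence ∃r.¬F ⊑ D: not entailed.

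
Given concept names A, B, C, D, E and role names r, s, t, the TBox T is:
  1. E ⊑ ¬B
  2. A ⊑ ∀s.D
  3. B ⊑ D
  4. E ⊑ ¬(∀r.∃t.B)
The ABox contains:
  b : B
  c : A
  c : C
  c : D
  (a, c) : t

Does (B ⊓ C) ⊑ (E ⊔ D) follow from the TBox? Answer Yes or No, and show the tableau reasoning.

1. (B ⊓ C) ⊑ (E ⊔ D)  ⇔  ((B ⊓ C) ⊓ (¬E ⊓ ¬D)) unsat w.r.t. T
   all branches close; clash {D, ¬D} at x₀
2. Hence (B ⊓ C) ⊑ (E ⊔ D): entailed.

Yes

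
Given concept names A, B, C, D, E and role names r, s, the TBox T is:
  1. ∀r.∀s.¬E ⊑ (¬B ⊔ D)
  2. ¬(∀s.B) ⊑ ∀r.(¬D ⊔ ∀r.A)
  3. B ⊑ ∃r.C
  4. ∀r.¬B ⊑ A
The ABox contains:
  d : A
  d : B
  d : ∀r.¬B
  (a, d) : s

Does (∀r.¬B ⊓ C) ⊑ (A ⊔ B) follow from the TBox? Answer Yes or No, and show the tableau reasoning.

Yes

1. (∀r.¬B ⊓ C) ⊑ (A ⊔ B)  ⇔  ((∀r.¬B ⊓ C) ⊓ (¬A ⊓ ¬B)) unsat w.r.t. T
   all branches close; clash {A, ¬A} at x₀
2. Hence (∀r.¬B ⊓ C) ⊑ (A ⊔ B): entailed.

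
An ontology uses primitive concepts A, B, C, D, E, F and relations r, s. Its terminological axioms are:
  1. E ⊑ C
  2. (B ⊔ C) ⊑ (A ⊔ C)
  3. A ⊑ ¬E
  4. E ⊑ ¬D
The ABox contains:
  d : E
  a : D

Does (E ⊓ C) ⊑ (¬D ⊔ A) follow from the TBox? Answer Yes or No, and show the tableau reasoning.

Yes

1. (E ⊓ C) ⊑ (¬D ⊔ A)  ⇔  ((E ⊓ C) ⊓ (D ⊓ ¬A)) unsat w.r.t. T
   all branches close; clash {D, ¬D} at x₀
2. Hence (E ⊓ C) ⊑ (¬D ⊔ A): entailed.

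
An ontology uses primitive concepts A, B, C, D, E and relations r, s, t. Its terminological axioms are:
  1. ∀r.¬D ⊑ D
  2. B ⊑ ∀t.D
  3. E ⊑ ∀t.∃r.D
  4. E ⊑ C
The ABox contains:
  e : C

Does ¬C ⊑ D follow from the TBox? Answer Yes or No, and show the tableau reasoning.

1. ¬C ⊑ D  ⇔  (¬C ⊓ ¬D) unsat w.r.t. T
   open: L(x₀) ⊇ {¬B, ¬C, ¬D, ¬E, ∃r.D} (+ ∃-successors)
2. Hence ¬C ⊑ D: not entailed.

No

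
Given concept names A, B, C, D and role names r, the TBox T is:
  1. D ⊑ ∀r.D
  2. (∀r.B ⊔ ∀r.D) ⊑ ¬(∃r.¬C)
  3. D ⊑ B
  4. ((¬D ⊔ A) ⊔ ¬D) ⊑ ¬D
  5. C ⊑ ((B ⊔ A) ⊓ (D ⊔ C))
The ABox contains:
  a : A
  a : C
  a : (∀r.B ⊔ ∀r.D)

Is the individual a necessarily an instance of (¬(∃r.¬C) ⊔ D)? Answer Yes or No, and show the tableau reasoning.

Yes

1. a : (¬(∃r.¬C) ⊔ D)?  L(a) = {A, C, (∀r.B ⊔ ∀r.D)} ∪ {(∃r.¬C ⊓ ¬D)}
   clash {C, ¬C} at an ∃-successor — a ∈ (¬(∃r.¬C) ⊔ D)
2. Hence a : (¬(∃r.¬C) ⊔ D): entailed.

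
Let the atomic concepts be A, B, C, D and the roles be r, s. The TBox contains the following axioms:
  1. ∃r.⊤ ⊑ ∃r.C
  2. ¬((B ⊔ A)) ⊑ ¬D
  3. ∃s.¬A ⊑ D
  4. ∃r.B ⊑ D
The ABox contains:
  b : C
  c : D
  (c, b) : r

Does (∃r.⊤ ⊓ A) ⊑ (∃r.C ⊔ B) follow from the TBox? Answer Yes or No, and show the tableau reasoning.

1. (∃r.⊤ ⊓ A) ⊑ (∃r.C ⊔ B)  ⇔  ((∃r.⊤ ⊓ A) ⊓ (∀r.¬C ⊓ ¬B)) unsat w.r.t. T
   all branches close; clash {D, ¬D} at x₀
2. Hence (∃r.⊤ ⊓ A) ⊑ (∃r.C ⊔ B): entailed.

Yes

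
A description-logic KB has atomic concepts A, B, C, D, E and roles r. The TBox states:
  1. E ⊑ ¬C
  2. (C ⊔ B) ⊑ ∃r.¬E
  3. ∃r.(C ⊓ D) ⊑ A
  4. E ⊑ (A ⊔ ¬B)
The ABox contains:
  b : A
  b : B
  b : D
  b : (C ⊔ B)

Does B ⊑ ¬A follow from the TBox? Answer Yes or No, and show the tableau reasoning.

No

1. B ⊑ ¬A  ⇔  (B ⊓ A) unsat w.r.t. T
   open: L(x₀) ⊇ {A, B, ¬E, ∃r.¬E} (+ ∃-successors)
2. Hence B ⊑ ¬A: not entailed.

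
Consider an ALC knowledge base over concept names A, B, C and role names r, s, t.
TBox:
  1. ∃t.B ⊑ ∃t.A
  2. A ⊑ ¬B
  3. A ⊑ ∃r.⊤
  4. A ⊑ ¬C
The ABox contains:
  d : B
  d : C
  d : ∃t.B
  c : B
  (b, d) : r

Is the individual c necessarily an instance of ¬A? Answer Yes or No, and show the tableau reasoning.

Yes

1. c : ¬A?  L(c) = {B} ∪ {A}
   clash {B, ¬B} at c — c ∈ ¬A
2. Hence c : ¬A: entailed.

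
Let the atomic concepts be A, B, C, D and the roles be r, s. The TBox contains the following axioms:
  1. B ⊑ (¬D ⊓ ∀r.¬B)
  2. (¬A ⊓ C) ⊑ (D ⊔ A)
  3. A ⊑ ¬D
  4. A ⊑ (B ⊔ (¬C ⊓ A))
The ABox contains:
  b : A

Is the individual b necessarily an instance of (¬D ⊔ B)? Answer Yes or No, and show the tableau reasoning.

1. b : (¬D ⊔ B)?  L(b) = {A} ∪ {(D ⊓ ¬B)}
   clash {D, ¬D} at b — b ∈ (¬D ⊔ B)
2. Hence b : (¬D ⊔ B): entailed.

Yes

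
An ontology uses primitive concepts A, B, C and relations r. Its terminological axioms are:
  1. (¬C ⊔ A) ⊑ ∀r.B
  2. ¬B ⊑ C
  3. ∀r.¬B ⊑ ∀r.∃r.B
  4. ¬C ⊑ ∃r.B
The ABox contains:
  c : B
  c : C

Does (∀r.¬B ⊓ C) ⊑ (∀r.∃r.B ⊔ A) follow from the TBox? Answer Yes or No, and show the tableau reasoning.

Yes

1. (∀r.¬B ⊓ C) ⊑ (∀r.∃r.B ⊔ A)  ⇔  ((∀r.¬B ⊓ C) ⊓ (∃r.∀r.¬B ⊓ ¬A)) unsat w.r.t. T
   all branches close; clash {B, ¬B} at an ∃-successor
2. Hence (∀r.¬B ⊓ C) ⊑ (∀r.∃r.B ⊔ A): entailed.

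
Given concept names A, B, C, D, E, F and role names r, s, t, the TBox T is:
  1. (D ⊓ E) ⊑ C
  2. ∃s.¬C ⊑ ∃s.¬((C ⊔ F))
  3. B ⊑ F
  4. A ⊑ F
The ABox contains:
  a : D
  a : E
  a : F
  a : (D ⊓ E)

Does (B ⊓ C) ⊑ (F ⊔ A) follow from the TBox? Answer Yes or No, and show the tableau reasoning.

Yes

1. (B ⊓ C) ⊑ (F ⊔ A)  ⇔  ((B ⊓ C) ⊓ (¬F ⊓ ¬A)) unsat w.r.t. T
   all branches close; clash {F, ¬F} at x₀
2. Hence (B ⊓ C) ⊑ (F ⊔ A): entailed.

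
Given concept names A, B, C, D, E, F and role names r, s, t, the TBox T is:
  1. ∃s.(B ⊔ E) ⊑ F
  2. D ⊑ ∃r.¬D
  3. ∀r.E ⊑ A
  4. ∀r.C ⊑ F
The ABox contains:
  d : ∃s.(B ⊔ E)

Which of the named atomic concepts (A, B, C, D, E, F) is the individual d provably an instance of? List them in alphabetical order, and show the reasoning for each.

1. d : A?  L(d) = {∃s.(B ⊔ E)} ∪ {¬A}
   apply at d: ∃s.(B ⊔ E)⊑F
   open: L(d) ⊇ {F, ¬A, ¬D, ∃r.¬C, ∃r.¬E, …} (+ ∃-successors) — d ∉ A possible
2. d : B?  L(d) = {∃s.(B ⊔ E)} ∪ {¬B}
   apply at d: ∃s.(B ⊔ E)⊑F
   open: L(d) ⊇ {F, ¬B, ¬D, ∃r.¬C, ∃r.¬E, …} (+ ∃-successors) — d ∉ B possible
3. d : C?  L(d) = {∃s.(B ⊔ E)} ∪ {¬C}
   apply at d: ∃s.(B ⊔ E)⊑F
   open: L(d) ⊇ {F, ¬C, ¬D, ∃r.¬C, ∃r.¬E, …} (+ ∃-successors) — d ∉ C possible
4. d : D?  L(d) = {∃s.(B ⊔ E)} ∪ {¬D}
   apply at d: ∃s.(B ⊔ E)⊑F
   open: L(d) ⊇ {F, ¬D, ∃r.¬C, ∃r.¬E, ∃s.(B ⊔ E)} (+ ∃-successors) — d ∉ D possible
5. d : E?  L(d) = {∃s.(B ⊔ E)} ∪ {¬E}
   apply at d: ∃s.(B ⊔ E)⊑F
   open: L(d) ⊇ {F, ¬D, ¬E, ∃r.¬C, ∃r.¬E, …} (+ ∃-successors) — d ∉ E possible
6. d : F?  L(d) = {∃s.(B ⊔ E)} ∪ {¬F}
   clash {F, ¬F} at d — d ∈ F
7. Entailed for d: {F}

{F}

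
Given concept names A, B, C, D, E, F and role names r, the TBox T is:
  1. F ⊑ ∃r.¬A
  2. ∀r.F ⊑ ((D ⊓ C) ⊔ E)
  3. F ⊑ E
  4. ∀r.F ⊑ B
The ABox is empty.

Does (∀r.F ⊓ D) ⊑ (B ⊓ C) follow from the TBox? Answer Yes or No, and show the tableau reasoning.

1. (∀r.F ⊓ D) ⊑ (B ⊓ C)  ⇔  ((∀r.F ⊓ D) ⊓ (¬B ⊔ ¬C)) unsat w.r.t. T
   apply at x₀: ∀r.F⊑((D ⊓ C) ⊔ E); ∀r.F⊑B
   open: L(x₀) ⊇ {B, D, E, ¬C, ¬F, …}
2. Hence (∀r.F ⊓ D) ⊑ (B ⊓ C): not entailed.

No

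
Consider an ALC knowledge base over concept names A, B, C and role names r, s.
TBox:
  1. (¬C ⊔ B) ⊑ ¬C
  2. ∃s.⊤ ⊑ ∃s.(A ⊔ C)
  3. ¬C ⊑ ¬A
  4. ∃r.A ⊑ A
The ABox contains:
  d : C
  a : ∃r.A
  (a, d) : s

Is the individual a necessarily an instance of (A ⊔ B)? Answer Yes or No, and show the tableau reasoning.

1. a : (A ⊔ B)?  L(a) = {∃r.A} ∪ {(¬A ⊓ ¬B)}
   clash {A, ¬A} at a — a ∈ (A ⊔ B)
2. Hence a : (A ⊔ B): entailed.

Yes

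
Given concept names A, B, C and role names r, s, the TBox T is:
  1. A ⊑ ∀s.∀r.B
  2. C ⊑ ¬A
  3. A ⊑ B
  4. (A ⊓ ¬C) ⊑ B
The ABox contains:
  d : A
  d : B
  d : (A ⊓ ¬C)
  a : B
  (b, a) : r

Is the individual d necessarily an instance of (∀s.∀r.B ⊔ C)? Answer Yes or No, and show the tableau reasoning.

1. d : (∀s.∀r.B ⊔ C)?  L(d) = {A, B, (A ⊓ ¬C)} ∪ {(∃s.∃r.¬B ⊓ ¬C)}
   clash {B, ¬B} at an ∃-successor — d ∈ (∀s.∀r.B ⊔ C)
2. Hence d : (∀s.∀r.B ⊔ C): entailed.

Yes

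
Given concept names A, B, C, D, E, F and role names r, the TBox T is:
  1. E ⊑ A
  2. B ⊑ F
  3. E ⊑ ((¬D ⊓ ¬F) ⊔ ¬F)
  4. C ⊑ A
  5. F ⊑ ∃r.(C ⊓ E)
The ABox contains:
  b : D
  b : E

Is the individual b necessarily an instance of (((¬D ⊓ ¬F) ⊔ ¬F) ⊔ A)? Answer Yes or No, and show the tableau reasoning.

Yes

1. b : (((¬D ⊓ ¬F) ⊔ ¬F) ⊔ A)?  L(b) = {D, E} ∪ {(((D ⊔ F) ⊓ F) ⊓ ¬A)}
   clash {A, ¬A} at b — b ∈ (((¬D ⊓ ¬F) ⊔ ¬F) ⊔ A)
2. Hence b : (((¬D ⊓ ¬F) ⊔ ¬F) ⊔ A): entailed.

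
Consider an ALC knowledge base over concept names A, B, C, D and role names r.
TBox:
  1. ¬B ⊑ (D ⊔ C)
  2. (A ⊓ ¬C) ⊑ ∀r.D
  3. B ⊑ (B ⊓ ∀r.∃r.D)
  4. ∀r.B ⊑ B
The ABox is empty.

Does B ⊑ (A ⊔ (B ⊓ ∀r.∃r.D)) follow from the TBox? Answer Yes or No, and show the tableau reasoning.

1. B ⊑ (A ⊔ (B ⊓ ∀r.∃r.D))  ⇔  (B ⊓ (¬A ⊓ (¬B ⊔ ∃r.∀r.¬D))) unsat w.r.t. T
   all branches close; clash {D, ¬D} at an ∃-successor
2. Hence B ⊑ (A ⊔ (B ⊓ ∀r.∃r.D)): entailed.

Yes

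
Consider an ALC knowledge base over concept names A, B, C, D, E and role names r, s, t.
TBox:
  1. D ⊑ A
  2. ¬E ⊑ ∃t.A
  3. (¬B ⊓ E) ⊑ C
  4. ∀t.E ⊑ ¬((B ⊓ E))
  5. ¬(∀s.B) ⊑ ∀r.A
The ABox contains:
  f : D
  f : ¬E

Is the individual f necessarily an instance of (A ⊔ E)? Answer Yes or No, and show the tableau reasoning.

1. f : (A ⊔ E)?  L(f) = {D, ¬E} ∪ {(¬A ⊓ ¬E)}
   clash {A, ¬A} at f — f ∈ (A ⊔ E)
2. Hence f : (A ⊔ E): entailed.

Yes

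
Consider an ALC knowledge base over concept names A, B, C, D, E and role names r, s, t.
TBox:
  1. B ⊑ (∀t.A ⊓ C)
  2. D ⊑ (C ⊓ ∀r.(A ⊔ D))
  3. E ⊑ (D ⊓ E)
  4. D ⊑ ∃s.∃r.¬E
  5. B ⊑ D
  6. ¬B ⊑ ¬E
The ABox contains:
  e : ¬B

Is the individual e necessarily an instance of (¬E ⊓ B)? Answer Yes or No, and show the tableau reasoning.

No

1. e : (¬E ⊓ B)?  L(e) = {¬B} ∪ {(E ⊔ ¬B)}
   apply at e: ¬B⊑¬E
   open: L(e) ⊇ {¬B, ¬D, ¬E} — e ∉ (¬E ⊓ B) possible
2. Hence e : (¬E ⊓ B): not entailed.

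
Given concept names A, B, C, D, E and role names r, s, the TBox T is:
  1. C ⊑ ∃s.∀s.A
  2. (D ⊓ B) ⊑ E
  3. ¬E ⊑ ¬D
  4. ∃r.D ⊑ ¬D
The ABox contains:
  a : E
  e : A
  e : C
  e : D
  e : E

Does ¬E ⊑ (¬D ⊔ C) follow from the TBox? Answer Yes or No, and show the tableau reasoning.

1. ¬E ⊑ (¬D ⊔ C)  ⇔  (¬E ⊓ (D ⊓ ¬C)) unsat w.r.t. T
   all branches close; clash {D, ¬D} at x₀
2. Hence ¬E ⊑ (¬D ⊔ C): entailed.

Yes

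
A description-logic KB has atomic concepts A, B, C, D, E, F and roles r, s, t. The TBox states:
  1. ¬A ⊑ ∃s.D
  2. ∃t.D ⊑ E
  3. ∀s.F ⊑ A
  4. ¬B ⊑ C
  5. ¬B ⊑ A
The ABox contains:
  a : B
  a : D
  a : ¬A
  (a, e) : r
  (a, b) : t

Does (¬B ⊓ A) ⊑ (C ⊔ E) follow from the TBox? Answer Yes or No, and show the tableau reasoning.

Yes

1. (¬B ⊓ A) ⊑ (C ⊔ E)  ⇔  ((¬B ⊓ A) ⊓ (¬C ⊓ ¬E)) unsat w.r.t. T
   all branches close; clash {C, ¬C} at x₀
2. Hence (¬B ⊓ A) ⊑ (C ⊔ E): entailed.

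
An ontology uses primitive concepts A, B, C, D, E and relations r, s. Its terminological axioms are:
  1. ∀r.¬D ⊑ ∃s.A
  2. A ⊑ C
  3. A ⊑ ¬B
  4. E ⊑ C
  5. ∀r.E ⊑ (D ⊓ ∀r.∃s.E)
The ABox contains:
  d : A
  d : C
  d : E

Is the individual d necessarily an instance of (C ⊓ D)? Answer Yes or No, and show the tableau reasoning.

No

1. d : (C ⊓ D)?  L(d) = {A, C, E} ∪ {(¬C ⊔ ¬D)}
   apply at d: A⊑¬B
   open: L(d) ⊇ {A, C, E, ¬B, ¬D, …} (+ ∃-successors) — d ∉ (C ⊓ D) possible
2. Hence d : (C ⊓ D): not entailed.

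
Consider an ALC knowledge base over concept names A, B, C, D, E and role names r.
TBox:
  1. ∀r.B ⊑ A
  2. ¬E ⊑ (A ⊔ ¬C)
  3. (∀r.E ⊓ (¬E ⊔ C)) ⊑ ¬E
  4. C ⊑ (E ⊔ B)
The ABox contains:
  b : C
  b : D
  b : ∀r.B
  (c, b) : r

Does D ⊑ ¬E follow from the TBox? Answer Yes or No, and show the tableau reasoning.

No

1. D ⊑ ¬E  ⇔  (D ⊓ E) unsat w.r.t. T
   open: L(x₀) ⊇ {D, E, ¬C, ∃r.¬B, ∃r.¬E} (+ ∃-successors)
2. Hence D ⊑ ¬E: not entailed.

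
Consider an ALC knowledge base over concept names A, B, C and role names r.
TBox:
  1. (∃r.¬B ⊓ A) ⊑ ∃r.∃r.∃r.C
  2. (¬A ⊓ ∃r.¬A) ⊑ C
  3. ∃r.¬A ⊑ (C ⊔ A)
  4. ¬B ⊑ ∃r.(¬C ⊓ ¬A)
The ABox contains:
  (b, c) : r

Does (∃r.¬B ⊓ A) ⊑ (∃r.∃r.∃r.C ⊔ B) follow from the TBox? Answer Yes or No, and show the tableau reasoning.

1. (∃r.¬B ⊓ A) ⊑ (∃r.∃r.∃r.C ⊔ B)  ⇔  ((∃r.¬B ⊓ A) ⊓ (∀r.∀r.∀r.¬C ⊓ ¬B)) unsat w.r.t. T
   all branches close; clash {C, ¬C} at an ∃-successor
2. Hence (∃r.¬B ⊓ A) ⊑ (∃r.∃r.∃r.C ⊔ B): entailed.

Yes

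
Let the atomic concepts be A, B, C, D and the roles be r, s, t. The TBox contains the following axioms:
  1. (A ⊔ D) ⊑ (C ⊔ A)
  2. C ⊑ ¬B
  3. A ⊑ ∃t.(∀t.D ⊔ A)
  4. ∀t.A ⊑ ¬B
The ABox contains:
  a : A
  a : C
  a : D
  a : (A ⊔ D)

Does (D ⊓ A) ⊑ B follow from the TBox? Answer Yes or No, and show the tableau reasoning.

No

1. (D ⊓ A) ⊑ B  ⇔  ((D ⊓ A) ⊓ ¬B) unsat w.r.t. T
   apply at x₀: A⊑∃t.(∀t.D ⊔ A)
   open: L(x₀) ⊇ {A, D, ¬B, ∃t.(∀t.D ⊔ A)} (+ ∃-successors)
2. Hence (D ⊓ A) ⊑ B: not entailed.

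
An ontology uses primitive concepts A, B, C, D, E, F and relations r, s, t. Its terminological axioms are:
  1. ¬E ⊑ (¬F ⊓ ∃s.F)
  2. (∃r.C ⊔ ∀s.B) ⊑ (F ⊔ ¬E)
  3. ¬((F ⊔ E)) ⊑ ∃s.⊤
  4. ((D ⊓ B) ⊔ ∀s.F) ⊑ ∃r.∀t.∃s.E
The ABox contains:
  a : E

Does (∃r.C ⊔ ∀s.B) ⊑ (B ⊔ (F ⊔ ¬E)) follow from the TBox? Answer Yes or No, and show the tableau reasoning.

1. (∃r.C ⊔ ∀s.B) ⊑ (B ⊔ (F ⊔ ¬E))  ⇔  ((∃r.C ⊔ ∀s.B) ⊓ (¬B ⊓ (¬F ⊓ E))) unsat w.r.t. T
   all branches close; clash {E, ¬E} at x₀
2. Hence (∃r.C ⊔ ∀s.B) ⊑ (B ⊔ (F ⊔ ¬E)): entailed.

Yes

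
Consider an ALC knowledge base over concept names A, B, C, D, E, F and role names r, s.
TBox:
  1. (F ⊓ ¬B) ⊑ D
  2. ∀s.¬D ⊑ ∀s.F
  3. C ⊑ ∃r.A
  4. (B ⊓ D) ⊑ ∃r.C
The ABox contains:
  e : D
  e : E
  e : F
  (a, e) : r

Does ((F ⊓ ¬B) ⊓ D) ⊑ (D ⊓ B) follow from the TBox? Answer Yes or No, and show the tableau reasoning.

1. ((F ⊓ ¬B) ⊓ D) ⊑ (D ⊓ B)  ⇔  (((F ⊓ ¬B) ⊓ D) ⊓ (¬D ⊔ ¬B)) unsat w.r.t. T
   open: L(x₀) ⊇ {D, F, ¬B, ¬C, ∃s.D} (+ ∃-successors)
2. Hence ((F ⊓ ¬B) ⊓ D) ⊑ (D ⊓ B): not entailed.

No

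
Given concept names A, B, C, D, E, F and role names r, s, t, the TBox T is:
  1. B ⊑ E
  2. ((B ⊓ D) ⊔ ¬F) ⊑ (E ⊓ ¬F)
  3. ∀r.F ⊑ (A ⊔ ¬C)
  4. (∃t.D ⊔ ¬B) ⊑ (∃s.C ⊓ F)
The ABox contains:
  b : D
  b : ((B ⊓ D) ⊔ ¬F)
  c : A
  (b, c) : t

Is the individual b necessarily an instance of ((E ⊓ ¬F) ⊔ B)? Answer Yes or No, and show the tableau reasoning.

Yes

1. b : ((E ⊓ ¬F) ⊔ B)?  L(b) = {D, ((B ⊓ D) ⊔ ¬F)} ∪ {((¬E ⊔ F) ⊓ ¬B)}
   clash {F, ¬F} at b — b ∈ ((E ⊓ ¬F) ⊔ B)
2. Hence b : ((E ⊓ ¬F) ⊔ B): entailed.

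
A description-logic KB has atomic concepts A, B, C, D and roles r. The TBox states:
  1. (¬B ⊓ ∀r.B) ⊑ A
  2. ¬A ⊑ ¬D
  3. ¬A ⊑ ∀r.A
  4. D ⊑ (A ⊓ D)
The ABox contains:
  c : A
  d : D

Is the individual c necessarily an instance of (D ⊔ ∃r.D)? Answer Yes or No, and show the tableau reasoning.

No

1. c : (D ⊔ ∃r.D)?  L(c) = {A} ∪ {(¬D ⊓ ∀r.¬D)}
   open: L(c) ⊇ {A, ¬D, ∀r.¬D} — c ∉ (D ⊔ ∃r.D) possible
2. Hence c : (D ⊔ ∃r.D): not entailed.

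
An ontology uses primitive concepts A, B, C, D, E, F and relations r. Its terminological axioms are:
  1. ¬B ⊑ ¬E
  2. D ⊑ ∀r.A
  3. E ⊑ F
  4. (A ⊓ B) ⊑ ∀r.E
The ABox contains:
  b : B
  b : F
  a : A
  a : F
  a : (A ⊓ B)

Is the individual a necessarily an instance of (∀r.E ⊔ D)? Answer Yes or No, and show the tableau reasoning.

Yes

1. a : (∀r.E ⊔ D)?  L(a) = {A, F, (A ⊓ B)} ∪ {(∃r.¬E ⊓ ¬D)}
   clash {E, ¬E} at an ∃-successor — a ∈ (∀r.E ⊔ D)
2. Hence a : (∀r.E ⊔ D): entailed.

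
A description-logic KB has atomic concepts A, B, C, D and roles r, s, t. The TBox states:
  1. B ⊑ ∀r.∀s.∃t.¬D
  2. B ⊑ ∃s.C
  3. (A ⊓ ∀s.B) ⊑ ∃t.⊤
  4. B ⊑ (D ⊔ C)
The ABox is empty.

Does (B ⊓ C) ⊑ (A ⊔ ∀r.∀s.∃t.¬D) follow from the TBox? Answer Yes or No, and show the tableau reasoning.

1. (B ⊓ C) ⊑ (A ⊔ ∀r.∀s.∃t.¬D)  ⇔  ((B ⊓ C) ⊓ (¬A ⊓ ∃r.∃s.∀t.D)) unsat w.r.t. T
   all branches close; clash {D, ¬D} at an ∃-successor
2. Hence (B ⊓ C) ⊑ (A ⊔ ∀r.∀s.∃t.¬D): entailed.

Yes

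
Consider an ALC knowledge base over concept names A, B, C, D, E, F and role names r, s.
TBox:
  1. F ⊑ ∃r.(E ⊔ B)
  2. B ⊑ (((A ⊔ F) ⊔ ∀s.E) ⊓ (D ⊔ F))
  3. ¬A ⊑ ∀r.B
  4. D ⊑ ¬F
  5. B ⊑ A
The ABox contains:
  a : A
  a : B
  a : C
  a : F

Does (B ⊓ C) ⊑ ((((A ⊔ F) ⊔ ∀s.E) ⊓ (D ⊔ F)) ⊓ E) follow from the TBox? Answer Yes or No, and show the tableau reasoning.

1. (B ⊓ C) ⊑ ((((A ⊔ F) ⊔ ∀s.E) ⊓ (D ⊔ F)) ⊓ E)  ⇔  ((B ⊓ C) ⊓ ((((¬A ⊓ ¬F) ⊓ ∃s.¬E) ⊔ (¬D ⊓ ¬F)) ⊔ ¬E)) unsat w.r.t. T
   apply at x₀: B⊑(((A ⊔ F) ⊔ ∀s.E) ⊓ (D ⊔ F)); B⊑A
   open: L(x₀) ⊇ {A, B, C, F, ¬D, …} (+ ∃-successors)
2. Hence (B ⊓ C) ⊑ ((((A ⊔ F) ⊔ ∀s.E) ⊓ (D ⊔ F)) ⊓ E): not entailed.

No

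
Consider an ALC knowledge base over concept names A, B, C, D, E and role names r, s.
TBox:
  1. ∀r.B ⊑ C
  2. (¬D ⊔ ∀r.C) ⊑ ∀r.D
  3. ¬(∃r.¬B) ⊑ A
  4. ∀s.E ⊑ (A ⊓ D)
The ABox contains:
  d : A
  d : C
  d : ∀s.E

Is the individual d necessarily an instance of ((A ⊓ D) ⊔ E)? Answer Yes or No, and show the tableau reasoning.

Yes

1. d : ((A ⊓ D) ⊔ E)?  L(d) = {A, C, ∀s.E} ∪ {((¬A ⊔ ¬D) ⊓ ¬E)}
   clash {D, ¬D} at d — d ∈ ((A ⊓ D) ⊔ E)
2. Hence d : ((A ⊓ D) ⊔ E): entailed.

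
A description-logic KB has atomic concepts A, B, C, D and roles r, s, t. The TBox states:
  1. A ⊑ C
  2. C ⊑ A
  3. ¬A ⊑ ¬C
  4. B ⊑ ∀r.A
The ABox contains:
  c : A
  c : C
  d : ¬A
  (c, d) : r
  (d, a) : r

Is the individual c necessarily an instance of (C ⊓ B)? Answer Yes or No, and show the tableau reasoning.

No

1. c : (C ⊓ B)?  L(c) = {A, C} ∪ {(¬C ⊔ ¬B)}
   open: L(c) ⊇ {A, C, ¬B} — c ∉ (C ⊓ B) possible
2. Hence c : (C ⊓ B): not entailed.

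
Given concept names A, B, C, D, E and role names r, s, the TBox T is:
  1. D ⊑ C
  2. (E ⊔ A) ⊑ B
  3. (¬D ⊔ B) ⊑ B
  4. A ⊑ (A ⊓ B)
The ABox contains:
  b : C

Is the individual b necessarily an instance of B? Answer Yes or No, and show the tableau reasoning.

1. b : B?  L(b) = {C} ∪ {¬B}
   open: L(b) ⊇ {C, D, ¬A, ¬B, ¬E} — b ∉ B possible
2. Hence b : B: not entailed.

No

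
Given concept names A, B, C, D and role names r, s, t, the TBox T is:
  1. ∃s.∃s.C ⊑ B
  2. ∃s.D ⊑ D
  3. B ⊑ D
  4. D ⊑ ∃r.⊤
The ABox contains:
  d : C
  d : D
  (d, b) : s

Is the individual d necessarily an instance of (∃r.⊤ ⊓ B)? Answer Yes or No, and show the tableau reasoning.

No

1. d : (∃r.⊤ ⊓ B)?  L(d) = {C, D} ∪ {(∀r.⊥ ⊔ ¬B)}
   apply at d: D⊑∃r.⊤
   open: L(d) ⊇ {C, D, ¬B, ∀s.∀s.¬C, ∃r.⊤} (+ ∃-successors) — d ∉ (∃r.⊤ ⊓ B) possible
2. Hence d : (∃r.⊤ ⊓ B): not entailed.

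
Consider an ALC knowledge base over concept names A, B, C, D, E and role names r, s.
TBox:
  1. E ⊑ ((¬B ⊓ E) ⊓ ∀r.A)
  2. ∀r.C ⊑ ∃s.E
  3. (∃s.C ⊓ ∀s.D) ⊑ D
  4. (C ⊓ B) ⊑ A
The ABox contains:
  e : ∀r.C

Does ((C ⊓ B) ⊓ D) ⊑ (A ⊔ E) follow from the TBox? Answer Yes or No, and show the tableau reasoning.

Yes

1. ((C ⊓ B) ⊓ D) ⊑ (A ⊔ E)  ⇔  (((C ⊓ B) ⊓ D) ⊓ (¬A ⊓ ¬E)) unsat w.r.t. T
   all branches close; clash {A, ¬A} at x₀
2. Hence ((C ⊓ B) ⊓ D) ⊑ (A ⊔ E): entailed.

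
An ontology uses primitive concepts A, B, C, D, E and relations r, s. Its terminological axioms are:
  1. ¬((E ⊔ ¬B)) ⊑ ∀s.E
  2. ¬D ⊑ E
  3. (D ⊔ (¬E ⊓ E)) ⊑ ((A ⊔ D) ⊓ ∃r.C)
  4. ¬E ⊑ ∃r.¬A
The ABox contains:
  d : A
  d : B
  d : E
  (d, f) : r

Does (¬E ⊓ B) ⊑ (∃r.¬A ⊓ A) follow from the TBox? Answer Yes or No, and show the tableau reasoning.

1. (¬E ⊓ B) ⊑ (∃r.¬A ⊓ A)  ⇔  ((¬E ⊓ B) ⊓ (∀r.A ⊔ ¬A)) unsat w.r.t. T
   apply at x₀: ¬((E ⊔ ¬B))⊑∀s.E; ¬E⊑∃r.¬A
   open: L(x₀) ⊇ {B, D, ¬A, ¬E, ∀s.E, …} (+ ∃-successors)
2. Hence (¬E ⊓ B) ⊑ (∃r.¬A ⊓ A): not entailed.

No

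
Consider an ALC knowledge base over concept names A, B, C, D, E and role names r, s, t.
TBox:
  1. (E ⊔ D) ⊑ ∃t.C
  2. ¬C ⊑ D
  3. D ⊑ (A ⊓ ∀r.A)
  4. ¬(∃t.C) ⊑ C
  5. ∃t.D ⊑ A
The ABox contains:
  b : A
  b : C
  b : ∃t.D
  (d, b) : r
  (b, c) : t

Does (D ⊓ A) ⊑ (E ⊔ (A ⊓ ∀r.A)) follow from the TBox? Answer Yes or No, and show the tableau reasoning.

1. (D ⊓ A) ⊑ (E ⊔ (A ⊓ ∀r.A))  ⇔  ((D ⊓ A) ⊓ (¬E ⊓ (¬A ⊔ ∃r.¬A))) unsat w.r.t. T
   all branches close; clash {A, ¬A} at an ∃-successor
2. Hence (D ⊓ A) ⊑ (E ⊔ (A ⊓ ∀r.A)): entailed.

Yes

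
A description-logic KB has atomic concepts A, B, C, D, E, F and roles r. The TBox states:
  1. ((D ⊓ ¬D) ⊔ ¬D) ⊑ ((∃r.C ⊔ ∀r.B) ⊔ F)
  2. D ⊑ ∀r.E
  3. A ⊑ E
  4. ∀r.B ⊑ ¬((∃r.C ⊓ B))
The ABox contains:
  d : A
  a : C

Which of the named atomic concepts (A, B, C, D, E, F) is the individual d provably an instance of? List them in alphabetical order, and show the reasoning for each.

{A, E}

1. d : A?  L(d) = {A} ∪ {¬A}
   clash {A, ¬A} at d — d ∈ A
2. d : B?  L(d) = {A} ∪ {¬B}
   apply at d: A⊑E
   open: L(d) ⊇ {A, E, ¬B, ¬D, ∃r.C, …} (+ ∃-successors) — d ∉ B possible
3. d : C?  L(d) = {A} ∪ {¬C}
   apply at d: A⊑E
   open: L(d) ⊇ {A, E, ¬C, ¬D, ∃r.C, …} (+ ∃-successors) — d ∉ C possible
4. d : D?  L(d) = {A} ∪ {¬D}
   apply at d: A⊑E
   open: L(d) ⊇ {A, E, ¬D, ∃r.C, ∃r.¬B} (+ ∃-successors) — d ∉ D possible
5. d : E?  L(d) = {A} ∪ {¬E}
   clash {E, ¬E} at d — d ∈ E
6. d : F?  L(d) = {A} ∪ {¬F}
   apply at d: A⊑E
   open: L(d) ⊇ {A, E, ¬D, ¬F, ∃r.C, …} (+ ∃-successors) — d ∉ F possible
7. Entailed for d: {A, E}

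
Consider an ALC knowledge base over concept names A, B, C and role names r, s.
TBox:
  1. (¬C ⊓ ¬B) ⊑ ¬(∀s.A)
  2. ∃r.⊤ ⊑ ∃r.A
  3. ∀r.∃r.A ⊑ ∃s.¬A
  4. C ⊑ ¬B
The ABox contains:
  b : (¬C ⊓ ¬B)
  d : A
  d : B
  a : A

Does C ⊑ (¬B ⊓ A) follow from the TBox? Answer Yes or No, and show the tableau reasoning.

1. C ⊑ (¬B ⊓ A)  ⇔  (C ⊓ (B ⊔ ¬A)) unsat w.r.t. T
   apply at x₀: C⊑¬B
   open: L(x₀) ⊇ {C, ¬A, ¬B, ∀r.⊥, ∃s.¬A} (+ ∃-successors)
2. Hence C ⊑ (¬B ⊓ A): not entailed.

No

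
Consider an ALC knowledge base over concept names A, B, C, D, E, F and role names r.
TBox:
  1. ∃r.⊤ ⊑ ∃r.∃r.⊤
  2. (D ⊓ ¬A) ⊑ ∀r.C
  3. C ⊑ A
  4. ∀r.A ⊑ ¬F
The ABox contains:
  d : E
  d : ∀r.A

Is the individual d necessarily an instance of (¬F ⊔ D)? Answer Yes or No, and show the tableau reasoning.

Yes

1. d : (¬F ⊔ D)?  L(d) = {E, ∀r.A} ∪ {(F ⊓ ¬D)}
   clash {F, ¬F} at d — d ∈ (¬F ⊔ D)
2. Hence d : (¬F ⊔ D): entailed.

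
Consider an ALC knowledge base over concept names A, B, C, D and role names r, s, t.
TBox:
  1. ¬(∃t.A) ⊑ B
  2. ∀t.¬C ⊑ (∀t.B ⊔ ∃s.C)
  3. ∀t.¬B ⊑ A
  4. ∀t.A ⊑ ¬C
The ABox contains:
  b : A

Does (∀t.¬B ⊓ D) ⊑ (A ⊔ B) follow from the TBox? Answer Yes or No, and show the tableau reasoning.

1. (∀t.¬B ⊓ D) ⊑ (A ⊔ B)  ⇔  ((∀t.¬B ⊓ D) ⊓ (¬A ⊓ ¬B)) unsat w.r.t. T
   all branches close; clash {B, ¬B} at x₀
2. Hence (∀t.¬B ⊓ D) ⊑ (A ⊔ B): entailed.

Yes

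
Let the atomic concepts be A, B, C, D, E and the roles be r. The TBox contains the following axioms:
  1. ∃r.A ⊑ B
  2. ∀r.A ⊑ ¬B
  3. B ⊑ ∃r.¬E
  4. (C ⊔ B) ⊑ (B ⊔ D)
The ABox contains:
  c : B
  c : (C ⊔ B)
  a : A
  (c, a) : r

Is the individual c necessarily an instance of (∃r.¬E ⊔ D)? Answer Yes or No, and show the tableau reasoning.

Yes

1. c : (∃r.¬E ⊔ D)?  L(c) = {B, (C ⊔ B)} ∪ {(∀r.E ⊓ ¬D)}
   clash {B, ¬B} at c — c ∈ (∃r.¬E ⊔ D)
2. Hence c : (∃r.¬E ⊔ D): entailed.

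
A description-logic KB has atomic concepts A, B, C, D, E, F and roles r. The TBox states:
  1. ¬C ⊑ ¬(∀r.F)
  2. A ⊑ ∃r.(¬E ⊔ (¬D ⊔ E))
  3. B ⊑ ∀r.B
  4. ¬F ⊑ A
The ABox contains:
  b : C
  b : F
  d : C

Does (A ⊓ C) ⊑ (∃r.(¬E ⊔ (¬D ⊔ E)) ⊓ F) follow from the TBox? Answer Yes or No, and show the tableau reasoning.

1. (A ⊓ C) ⊑ (∃r.(¬E ⊔ (¬D ⊔ E)) ⊓ F)  ⇔  ((A ⊓ C) ⊓ (∀r.(E ⊓ (D ⊓ ¬E)) ⊔ ¬F)) unsat w.r.t. T
   apply at x₀: A⊑∃r.(¬E ⊔ (¬D ⊔ E))
   open: L(x₀) ⊇ {A, C, ¬B, ¬F, ∃r.(¬E ⊔ (¬D ⊔ E))} (+ ∃-successors)
2. Hence (A ⊓ C) ⊑ (∃r.(¬E ⊔ (¬D ⊔ E)) ⊓ F): not entailed.

No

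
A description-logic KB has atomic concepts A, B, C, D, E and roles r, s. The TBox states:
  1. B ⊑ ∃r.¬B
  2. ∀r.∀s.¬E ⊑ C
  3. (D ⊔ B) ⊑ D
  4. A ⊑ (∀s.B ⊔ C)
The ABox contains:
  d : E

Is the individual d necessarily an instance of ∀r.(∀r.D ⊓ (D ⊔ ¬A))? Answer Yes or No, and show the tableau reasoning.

1. d : ∀r.(∀r.D ⊓ (D ⊔ ¬A))?  L(d) = {E} ∪ {∃r.(∃r.¬D ⊔ (¬D ⊓ A))}
   open: L(d) ⊇ {E, ¬A, ¬B, ¬D, ∃r.(∃r.¬D ⊔ (¬D ⊓ A)), …} (+ ∃-successors) — d ∉ ∀r.(∀r.D ⊓ (D ⊔ ¬A)) possible
2. Hence d : ∀r.(∀r.D ⊓ (D ⊔ ¬A)): not entailed.

No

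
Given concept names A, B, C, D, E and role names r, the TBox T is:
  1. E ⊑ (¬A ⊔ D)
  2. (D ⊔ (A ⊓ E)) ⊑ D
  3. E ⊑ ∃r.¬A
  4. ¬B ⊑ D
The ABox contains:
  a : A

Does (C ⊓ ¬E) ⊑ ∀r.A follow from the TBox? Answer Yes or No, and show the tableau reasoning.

1. (C ⊓ ¬E) ⊑ ∀r.A  ⇔  ((C ⊓ ¬E) ⊓ ∃r.¬A) unsat w.r.t. T
   open: L(x₀) ⊇ {B, C, ¬D, ¬E, ∃r.¬A} (+ ∃-successors)
2. Hence (C ⊓ ¬E) ⊑ ∀r.A: not entailed.

No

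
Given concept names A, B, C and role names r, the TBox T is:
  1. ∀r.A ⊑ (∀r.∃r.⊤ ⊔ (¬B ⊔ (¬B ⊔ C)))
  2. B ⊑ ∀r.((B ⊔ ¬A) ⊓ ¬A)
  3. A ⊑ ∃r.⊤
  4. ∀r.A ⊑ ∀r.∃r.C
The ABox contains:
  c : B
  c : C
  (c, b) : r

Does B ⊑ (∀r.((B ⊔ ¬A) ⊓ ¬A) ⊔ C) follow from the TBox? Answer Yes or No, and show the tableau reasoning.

1. B ⊑ (∀r.((B ⊔ ¬A) ⊓ ¬A) ⊔ C)  ⇔  (B ⊓ (∃r.((¬B ⊓ A) ⊔ A) ⊓ ¬C)) unsat w.r.t. T
   all branches close; clash {C, ¬C} at x₀
2. Hence B ⊑ (∀r.((B ⊔ ¬A) ⊓ ¬A) ⊔ C): entailed.

Yes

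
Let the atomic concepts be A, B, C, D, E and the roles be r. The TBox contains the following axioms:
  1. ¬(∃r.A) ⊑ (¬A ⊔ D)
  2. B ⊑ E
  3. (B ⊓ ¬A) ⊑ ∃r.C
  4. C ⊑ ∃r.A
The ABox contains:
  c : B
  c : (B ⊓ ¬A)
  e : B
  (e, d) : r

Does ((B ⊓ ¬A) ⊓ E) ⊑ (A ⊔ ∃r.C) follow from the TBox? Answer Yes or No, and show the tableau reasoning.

Yes

1. ((B ⊓ ¬A) ⊓ E) ⊑ (A ⊔ ∃r.C)  ⇔  (((B ⊓ ¬A) ⊓ E) ⊓ (¬A ⊓ ∀r.¬C)) unsat w.r.t. T
   all branches close; clash {C, ¬C} at an ∃-successor
2. Hence ((B ⊓ ¬A) ⊓ E) ⊑ (A ⊔ ∃r.C): entailed.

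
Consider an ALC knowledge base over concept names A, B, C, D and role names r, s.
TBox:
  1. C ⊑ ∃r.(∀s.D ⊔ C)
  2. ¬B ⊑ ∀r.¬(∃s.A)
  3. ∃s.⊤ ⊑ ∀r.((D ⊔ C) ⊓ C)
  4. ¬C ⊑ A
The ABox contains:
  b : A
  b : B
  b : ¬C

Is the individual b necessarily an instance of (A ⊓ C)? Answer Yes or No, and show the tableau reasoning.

1. b : (A ⊓ C)?  L(b) = {A, B, ¬C} ∪ {(¬A ⊔ ¬C)}
   open: L(b) ⊇ {A, B, ¬C, ∀s.⊥} — b ∉ (A ⊓ C) possible
2. Hence b : (A ⊓ C): not entailed.

No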